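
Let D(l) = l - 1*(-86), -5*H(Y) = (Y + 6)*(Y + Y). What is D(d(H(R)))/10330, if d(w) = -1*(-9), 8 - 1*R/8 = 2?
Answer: 19/2066 ≈ 0.0091965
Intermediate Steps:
R = 48 (R = 64 - 8*2 = 64 - 16 = 48)
H(Y) = -2*Y*(6 + Y)/5 (H(Y) = -(Y + 6)*(Y + Y)/5 = -(6 + Y)*2*Y/5 = -2*Y*(6 + Y)/5)
d(w) = 9
D(l) = 86 + l (D(l) = l + 86 = 86 + l)
D(d(H(R)))/10330 = (86 + 9)/10330 = 95*(1/10330) = 19/2066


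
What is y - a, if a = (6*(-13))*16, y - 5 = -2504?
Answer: -1251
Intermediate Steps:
y = -2499 (y = 5 - 2504 = -2499)
a = -1248 (a = -78*16 = -1248)
y - a = -2499 - 1*(-1248) = -2499 + 1248 = -1251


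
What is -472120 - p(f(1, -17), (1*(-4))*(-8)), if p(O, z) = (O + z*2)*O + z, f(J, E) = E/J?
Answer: -471353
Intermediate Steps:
p(O, z) = z + O*(O + 2*z) (p(O, z) = (O + 2*z)*O + z = O*(O + 2*z) + z = z + O*(O + 2*z))
-472120 - p(f(1, -17), (1*(-4))*(-8)) = -472120 - ((1*(-4))*(-8) + (-17/1)² + 2*(-17/1)*((1*(-4))*(-8))) = -472120 - (-4*(-8) + (-17*1)² + 2*(-17*1)*(-4*(-8))) = -472120 - (32 + (-17)² + 2*(-17)*32) = -472120 - (32 + 289 - 1088) = -472120 - 1*(-767) = -472120 + 767 = -471353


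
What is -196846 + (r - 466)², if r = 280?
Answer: -162250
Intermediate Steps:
-196846 + (r - 466)² = -196846 + (280 - 466)² = -196846 + (-186)² = -196846 + 34596 = -162250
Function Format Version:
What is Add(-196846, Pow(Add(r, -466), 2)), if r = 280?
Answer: -162250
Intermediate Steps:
Add(-196846, Pow(Add(r, -466), 2)) = Add(-196846, Pow(Add(280, -466), 2)) = Add(-196846, Pow(-186, 2)) = Add(-196846, 34596) = -162250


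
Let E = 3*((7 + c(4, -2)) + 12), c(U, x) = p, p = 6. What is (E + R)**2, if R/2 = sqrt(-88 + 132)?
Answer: 5801 + 600*sqrt(11) ≈ 7791.0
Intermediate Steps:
R = 4*sqrt(11) (R = 2*sqrt(-88 + 132) = 2*sqrt(44) = 2*(2*sqrt(11)) = 4*sqrt(11) ≈ 13.266)
c(U, x) = 6
E = 75 (E = 3*((7 + 6) + 12) = 3*(13 + 12) = 3*25 = 75)
(E + R)**2 = (75 + 4*sqrt(11))**2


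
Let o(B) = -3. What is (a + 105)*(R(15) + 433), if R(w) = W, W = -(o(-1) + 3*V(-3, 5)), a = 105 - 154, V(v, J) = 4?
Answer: 23744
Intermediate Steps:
a = -49
W = -9 (W = -(-3 + 3*4) = -(-3 + 12) = -1*9 = -9)
R(w) = -9
(a + 105)*(R(15) + 433) = (-49 + 105)*(-9 + 433) = 56*424 = 23744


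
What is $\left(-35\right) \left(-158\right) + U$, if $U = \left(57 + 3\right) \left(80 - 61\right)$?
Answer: $6670$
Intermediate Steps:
$U = 1140$ ($U = 60 \cdot 19 = 1140$)
$\left(-35\right) \left(-158\right) + U = \left(-35\right) \left(-158\right) + 1140 = 5530 + 1140 = 6670$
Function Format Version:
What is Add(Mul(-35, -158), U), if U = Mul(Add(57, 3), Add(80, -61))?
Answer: 6670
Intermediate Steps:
U = 1140 (U = Mul(60, 19) = 1140)
Add(Mul(-35, -158), U) = Add(Mul(-35, -158), 1140) = Add(5530, 1140) = 6670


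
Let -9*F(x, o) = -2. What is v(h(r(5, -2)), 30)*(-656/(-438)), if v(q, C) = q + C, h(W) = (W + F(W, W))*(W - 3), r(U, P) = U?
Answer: 119392/1971 ≈ 60.574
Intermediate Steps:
F(x, o) = 2/9 (F(x, o) = -1/9*(-2) = 2/9)
h(W) = (-3 + W)*(2/9 + W) (h(W) = (W + 2/9)*(W - 3) = (2/9 + W)*(-3 + W) = (-3 + W)*(2/9 + W))
v(q, C) = C + q
v(h(r(5, -2)), 30)*(-656/(-438)) = (30 + (-2/3 + 5**2 - 25/9*5))*(-656/(-438)) = (30 + (-2/3 + 25 - 125/9))*(-656*(-1/438)) = (30 + 94/9)*(328/219) = (364/9)*(328/219) = 119392/1971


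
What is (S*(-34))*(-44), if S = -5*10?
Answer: -74800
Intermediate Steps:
S = -50
(S*(-34))*(-44) = -50*(-34)*(-44) = 1700*(-44) = -74800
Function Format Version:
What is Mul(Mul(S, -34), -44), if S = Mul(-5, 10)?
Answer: -74800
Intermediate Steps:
S = -50
Mul(Mul(S, -34), -44) = Mul(Mul(-50, -34), -44) = Mul(1700, -44) = -74800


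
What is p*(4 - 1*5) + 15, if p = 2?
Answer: 13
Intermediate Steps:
p*(4 - 1*5) + 15 = 2*(4 - 1*5) + 15 = 2*(4 - 5) + 15 = 2*(-1) + 15 = -2 + 15 = 13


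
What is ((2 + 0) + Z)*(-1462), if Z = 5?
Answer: -10234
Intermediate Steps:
((2 + 0) + Z)*(-1462) = ((2 + 0) + 5)*(-1462) = (2 + 5)*(-1462) = 7*(-1462) = -10234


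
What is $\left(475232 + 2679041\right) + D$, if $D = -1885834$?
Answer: $1268439$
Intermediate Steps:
$\left(475232 + 2679041\right) + D = \left(475232 + 2679041\right) - 1885834 = 3154273 - 1885834 = 1268439$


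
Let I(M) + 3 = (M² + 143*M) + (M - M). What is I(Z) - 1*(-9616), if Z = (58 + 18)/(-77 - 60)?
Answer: 178943257/18769 ≈ 9534.0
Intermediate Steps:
Z = -76/137 (Z = 76/(-137) = 76*(-1/137) = -76/137 ≈ -0.55474)
I(M) = -3 + M² + 143*M (I(M) = -3 + ((M² + 143*M) + (M - M)) = -3 + ((M² + 143*M) + 0) = -3 + (M² + 143*M) = -3 + M² + 143*M)
I(Z) - 1*(-9616) = (-3 + (-76/137)² + 143*(-76/137)) - 1*(-9616) = (-3 + 5776/18769 - 10868/137) + 9616 = -1539447/18769 + 9616 = 178943257/18769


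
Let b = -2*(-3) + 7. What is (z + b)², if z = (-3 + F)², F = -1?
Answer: 841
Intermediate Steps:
z = 16 (z = (-3 - 1)² = (-4)² = 16)
b = 13 (b = 6 + 7 = 13)
(z + b)² = (16 + 13)² = 29² = 841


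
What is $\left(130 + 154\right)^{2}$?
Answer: $80656$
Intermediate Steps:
$\left(130 + 154\right)^{2} = 284^{2} = 80656$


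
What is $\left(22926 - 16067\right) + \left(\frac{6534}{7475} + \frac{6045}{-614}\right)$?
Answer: $\frac{31439234851}{4589650} \approx 6850.0$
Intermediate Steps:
$\left(22926 - 16067\right) + \left(\frac{6534}{7475} + \frac{6045}{-614}\right) = 6859 + \left(6534 \cdot \frac{1}{7475} + 6045 \left(- \frac{1}{614}\right)\right) = 6859 + \left(\frac{6534}{7475} - \frac{6045}{614}\right) = 6859 - \frac{41174499}{4589650} = \frac{31439234851}{4589650}$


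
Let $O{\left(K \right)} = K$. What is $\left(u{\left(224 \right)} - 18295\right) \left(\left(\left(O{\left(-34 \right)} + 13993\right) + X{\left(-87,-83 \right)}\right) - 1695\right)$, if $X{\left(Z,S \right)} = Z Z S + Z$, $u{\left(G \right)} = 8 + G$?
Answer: $11127711150$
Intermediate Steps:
$X{\left(Z,S \right)} = Z + S Z^{2}$ ($X{\left(Z,S \right)} = Z^{2} S + Z = S Z^{2} + Z = Z + S Z^{2}$)
$\left(u{\left(224 \right)} - 18295\right) \left(\left(\left(O{\left(-34 \right)} + 13993\right) + X{\left(-87,-83 \right)}\right) - 1695\right) = \left(\left(8 + 224\right) - 18295\right) \left(\left(\left(-34 + 13993\right) - 87 \left(1 - -7221\right)\right) - 1695\right) = \left(232 - 18295\right) \left(\left(13959 - 87 \left(1 + 7221\right)\right) - 1695\right) = - 18063 \left(\left(13959 - 628314\right) - 1695\right) = - 18063 \left(-614355 - 1695\right) = \left(-18063\right) \left(-616050\right) = 11127711150$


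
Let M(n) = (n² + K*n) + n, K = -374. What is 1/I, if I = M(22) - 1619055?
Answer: -1/1626777 ≈ -6.1471e-7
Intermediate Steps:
M(n) = n² - 373*n (M(n) = (n² - 374*n) + n = n² - 373*n)
I = -1626777 (I = 22*(-373 + 22) - 1619055 = 22*(-351) - 1619055 = -7722 - 1619055 = -1626777)
1/I = 1/(-1626777) = -1/1626777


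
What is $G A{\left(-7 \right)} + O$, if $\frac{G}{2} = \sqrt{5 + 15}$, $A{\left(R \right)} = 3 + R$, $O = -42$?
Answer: $-42 - 16 \sqrt{5} \approx -77.777$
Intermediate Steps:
$G = 4 \sqrt{5}$ ($G = 2 \sqrt{5 + 15} = 2 \sqrt{20} = 2 \cdot 2 \sqrt{5} = 4 \sqrt{5} \approx 8.9443$)
$G A{\left(-7 \right)} + O = 4 \sqrt{5} \left(3 - 7\right) - 42 = 4 \sqrt{5} \left(-4\right) - 42 = - 16 \sqrt{5} - 42 = -42 - 16 \sqrt{5}$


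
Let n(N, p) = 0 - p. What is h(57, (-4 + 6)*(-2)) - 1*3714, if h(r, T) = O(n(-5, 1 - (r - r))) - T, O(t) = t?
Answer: -3711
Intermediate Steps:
n(N, p) = -p
h(r, T) = -1 - T (h(r, T) = -(1 - (r - r)) - T = -(1 - 1*0) - T = -(1 + 0) - T = -1*1 - T = -1 - T)
h(57, (-4 + 6)*(-2)) - 1*3714 = (-1 - (-4 + 6)*(-2)) - 1*3714 = (-1 - 2*(-2)) - 3714 = (-1 - 1*(-4)) - 3714 = (-1 + 4) - 3714 = 3 - 3714 = -3711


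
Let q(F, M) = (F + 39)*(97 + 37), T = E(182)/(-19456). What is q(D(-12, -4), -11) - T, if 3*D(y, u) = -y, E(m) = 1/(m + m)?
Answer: 40806391809/7081984 ≈ 5762.0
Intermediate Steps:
E(m) = 1/(2*m)
D(y, u) = -y/3 (D(y, u) = (-y)/3 = -y/3)
T = -1/7081984 (T = ((1/2)/182)/(-19456) = ((1/2)*(1/182))*(-1/19456) = (1/364)*(-1/19456) = -1/7081984 ≈ -1.4120e-7)
q(F, M) = 5226 + 134*F (q(F, M) = (39 + F)*134 = 5226 + 134*F)
q(D(-12, -4), -11) - T = (5226 + 134*(-1/3*(-12))) - 1*(-1/7081984) = (5226 + 134*4) + 1/7081984 = (5226 + 536) + 1/7081984 = 5762 + 1/7081984 = 40806391809/7081984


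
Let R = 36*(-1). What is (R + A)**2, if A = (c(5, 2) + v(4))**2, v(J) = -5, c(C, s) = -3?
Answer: 784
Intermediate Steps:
R = -36
A = 64 (A = (-3 - 5)**2 = (-8)**2 = 64)
(R + A)**2 = (-36 + 64)**2 = 28**2 = 784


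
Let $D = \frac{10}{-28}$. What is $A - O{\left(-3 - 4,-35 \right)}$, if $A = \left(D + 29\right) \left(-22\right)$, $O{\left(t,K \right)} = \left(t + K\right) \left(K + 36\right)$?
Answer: $- \frac{4117}{7} \approx -588.14$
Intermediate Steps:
$D = - \frac{5}{14}$ ($D = 10 \left(- \frac{1}{28}\right) = - \frac{5}{14} \approx -0.35714$)
$O{\left(t,K \right)} = \left(36 + K\right) \left(K + t\right)$ ($O{\left(t,K \right)} = \left(K + t\right) \left(36 + K\right) = \left(36 + K\right) \left(K + t\right)$)
$A = - \frac{4411}{7}$ ($A = \left(- \frac{5}{14} + 29\right) \left(-22\right) = \frac{401}{14} \left(-22\right) = - \frac{4411}{7} \approx -630.14$)
$A - O{\left(-3 - 4,-35 \right)} = - \frac{4411}{7} - \left(\left(-35\right)^{2} + 36 \left(-35\right) + 36 \left(-3 - 4\right) - 35 \left(-3 - 4\right)\right) = - \frac{4411}{7} - \left(1225 - 1260 + 36 \left(-3 - 4\right) - 35 \left(-3 - 4\right)\right) = - \frac{4411}{7} - \left(1225 - 1260 + 36 \left(-7\right) - -245\right) = - \frac{4411}{7} - \left(1225 - 1260 - 252 + 245\right) = - \frac{4411}{7} - -42 = - \frac{4411}{7} + 42 = - \frac{4117}{7}$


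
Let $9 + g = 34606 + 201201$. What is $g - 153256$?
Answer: $82542$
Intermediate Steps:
$g = 235798$ ($g = -9 + \left(34606 + 201201\right) = -9 + 235807 = 235798$)
$g - 153256 = 235798 - 153256 = 82542$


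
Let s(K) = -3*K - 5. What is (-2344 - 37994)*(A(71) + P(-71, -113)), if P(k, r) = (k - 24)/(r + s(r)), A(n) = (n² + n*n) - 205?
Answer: -88046640036/221 ≈ -3.9840e+8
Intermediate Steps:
s(K) = -5 - 3*K
A(n) = -205 + 2*n² (A(n) = (n² + n²) - 205 = 2*n² - 205 = -205 + 2*n²)
P(k, r) = (-24 + k)/(-5 - 2*r) (P(k, r) = (k - 24)/(r + (-5 - 3*r)) = (-24 + k)/(-5 - 2*r))
(-2344 - 37994)*(A(71) + P(-71, -113)) = (-2344 - 37994)*((-205 + 2*71²) + (24 - 1*(-71))/(5 + 2*(-113))) = -40338*((-205 + 2*5041) + (24 + 71)/(5 - 226)) = -40338*((-205 + 10082) + 95/(-221)) = -40338*(9877 - 1/221*95) = -40338*(9877 - 95/221) = -40338*2182722/221 = -88046640036/221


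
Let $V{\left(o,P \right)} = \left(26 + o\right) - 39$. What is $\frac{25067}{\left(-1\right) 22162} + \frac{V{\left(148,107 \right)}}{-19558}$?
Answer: $- \frac{17616152}{15480157} \approx -1.138$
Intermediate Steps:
$V{\left(o,P \right)} = -13 + o$ ($V{\left(o,P \right)} = \left(26 + o\right) - 39 = -13 + o$)
$\frac{25067}{\left(-1\right) 22162} + \frac{V{\left(148,107 \right)}}{-19558} = \frac{25067}{\left(-1\right) 22162} + \frac{-13 + 148}{-19558} = \frac{25067}{-22162} + 135 \left(- \frac{1}{19558}\right) = 25067 \left(- \frac{1}{22162}\right) - \frac{135}{19558} = - \frac{3581}{3166} - \frac{135}{19558} = - \frac{17616152}{15480157}$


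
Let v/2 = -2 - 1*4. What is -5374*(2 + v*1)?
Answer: 53740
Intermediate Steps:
v = -12 (v = 2*(-2 - 1*4) = 2*(-2 - 4) = 2*(-6) = -12)
-5374*(2 + v*1) = -5374*(2 - 12*1) = -5374*(2 - 12) = -5374*(-10) = 53740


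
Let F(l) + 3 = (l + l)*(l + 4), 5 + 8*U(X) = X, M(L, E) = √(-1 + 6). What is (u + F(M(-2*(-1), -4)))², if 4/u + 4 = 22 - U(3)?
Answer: 1983009/5329 + 8432*√5/73 ≈ 630.40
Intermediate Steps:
M(L, E) = √5
U(X) = -5/8 + X/8
u = 16/73 (u = 4/(-4 + (22 - (-5/8 + (⅛)*3))) = 4/(-4 + (22 - (-5/8 + 3/8))) = 4/(-4 + (22 - 1*(-¼))) = 4/(-4 + (22 + ¼)) = 4/(-4 + 89/4) = 4/(73/4) = 4*(4/73) = 16/73 ≈ 0.21918)
F(l) = -3 + 2*l*(4 + l) (F(l) = -3 + (l + l)*(l + 4) = -3 + (2*l)*(4 + l) = -3 + 2*l*(4 + l))
(u + F(M(-2*(-1), -4)))² = (16/73 + (-3 + 2*(√5)² + 8*√5))² = (16/73 + (-3 + 2*5 + 8*√5))² = (16/73 + (-3 + 10 + 8*√5))² = (16/73 + (7 + 8*√5))² = (527/73 + 8*√5)²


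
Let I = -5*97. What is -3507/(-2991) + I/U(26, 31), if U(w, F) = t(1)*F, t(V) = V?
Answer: -447306/30907 ≈ -14.473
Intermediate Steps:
U(w, F) = F (U(w, F) = 1*F = F)
I = -485
-3507/(-2991) + I/U(26, 31) = -3507/(-2991) - 485/31 = -3507*(-1/2991) - 485*1/31 = 1169/997 - 485/31 = -447306/30907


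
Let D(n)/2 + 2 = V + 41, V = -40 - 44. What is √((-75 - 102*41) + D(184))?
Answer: 3*I*√483 ≈ 65.932*I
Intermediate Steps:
V = -84
D(n) = -90 (D(n) = -4 + 2*(-84 + 41) = -4 + 2*(-43) = -4 - 86 = -90)
√((-75 - 102*41) + D(184)) = √((-75 - 102*41) - 90) = √((-75 - 4182) - 90) = √(-4257 - 90) = √(-4347) = 3*I*√483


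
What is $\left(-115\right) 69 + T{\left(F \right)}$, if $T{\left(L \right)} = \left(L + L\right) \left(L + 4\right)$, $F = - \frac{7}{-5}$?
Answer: $- \frac{197997}{25} \approx -7919.9$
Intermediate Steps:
$F = \frac{7}{5}$ ($F = \left(-7\right) \left(- \frac{1}{5}\right) = \frac{7}{5} \approx 1.4$)
$T{\left(L \right)} = 2 L \left(4 + L\right)$
$\left(-115\right) 69 + T{\left(F \right)} = \left(-115\right) 69 + 2 \cdot \frac{7}{5} \left(4 + \frac{7}{5}\right) = -7935 + 2 \cdot \frac{7}{5} \cdot \frac{27}{5} = -7935 + \frac{378}{25} = - \frac{197997}{25}$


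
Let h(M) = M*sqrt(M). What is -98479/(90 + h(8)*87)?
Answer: 492395/214846 - 11423564*sqrt(2)/322269 ≈ -47.838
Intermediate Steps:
h(M) = M**(3/2)
-98479/(90 + h(8)*87) = -98479/(90 + 8**(3/2)*87) = -98479/(90 + (16*sqrt(2))*87) = -98479/(90 + 1392*sqrt(2))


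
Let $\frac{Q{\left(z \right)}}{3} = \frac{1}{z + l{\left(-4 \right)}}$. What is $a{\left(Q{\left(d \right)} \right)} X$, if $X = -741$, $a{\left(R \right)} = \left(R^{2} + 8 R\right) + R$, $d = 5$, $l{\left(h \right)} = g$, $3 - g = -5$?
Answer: $- \frac{20520}{13} \approx -1578.5$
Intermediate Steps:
$g = 8$ ($g = 3 - -5 = 3 + 5 = 8$)
$l{\left(h \right)} = 8$
$Q{\left(z \right)} = \frac{3}{8 + z}$ ($Q{\left(z \right)} = \frac{3}{z + 8} = \frac{3}{8 + z}$)
$a{\left(R \right)} = R^{2} + 9 R$
$a{\left(Q{\left(d \right)} \right)} X = \frac{3}{8 + 5} \left(9 + \frac{3}{8 + 5}\right) \left(-741\right) = \frac{3}{13} \left(9 + \frac{3}{13}\right) \left(-741\right) = 3 \cdot \frac{1}{13} \left(9 + 3 \cdot \frac{1}{13}\right) \left(-741\right) = \frac{3 \left(9 + \frac{3}{13}\right)}{13} \left(-741\right) = \frac{3}{13} \cdot \frac{120}{13} \left(-741\right) = \frac{360}{169} \left(-741\right) = - \frac{20520}{13}$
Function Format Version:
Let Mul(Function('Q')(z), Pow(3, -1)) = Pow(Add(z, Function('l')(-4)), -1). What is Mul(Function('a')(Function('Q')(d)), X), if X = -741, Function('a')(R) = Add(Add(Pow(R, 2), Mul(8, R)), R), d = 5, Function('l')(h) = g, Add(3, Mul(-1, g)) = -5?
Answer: Rational(-20520, 13) ≈ -1578.5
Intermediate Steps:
g = 8 (g = Add(3, Mul(-1, -5)) = Add(3, 5) = 8)
Function('l')(h) = 8
Function('Q')(z) = Mul(3, Pow(Add(8, z), -1)) (Function('Q')(z) = Mul(3, Pow(Add(z, 8), -1)) = Mul(3, Pow(Add(8, z), -1)))
Function('a')(R) = Add(Pow(R, 2), Mul(9, R))
Mul(Function('a')(Function('Q')(d)), X) = Mul(Mul(Mul(3, Pow(Add(8, 5), -1)), Add(9, Mul(3, Pow(Add(8, 5), -1)))), -741) = Mul(Mul(Mul(3, Pow(13, -1)), Add(9, Mul(3, Pow(13, -1)))), -741) = Mul(Mul(Mul(3, Rational(1, 13)), Add(9, Mul(3, Rational(1, 13)))), -741) = Mul(Mul(Rational(3, 13), Add(9, Rational(3, 13))), -741) = Mul(Mul(Rational(3, 13), Rational(120, 13)), -741) = Mul(Rational(360, 169), -741) = Rational(-20520, 13)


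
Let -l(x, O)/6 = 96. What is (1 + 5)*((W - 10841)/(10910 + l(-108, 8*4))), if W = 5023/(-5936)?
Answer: -193071597/30671312 ≈ -6.2949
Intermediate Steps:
l(x, O) = -576 (l(x, O) = -6*96 = -576)
W = -5023/5936 (W = 5023*(-1/5936) = -5023/5936 ≈ -0.84619)
(1 + 5)*((W - 10841)/(10910 + l(-108, 8*4))) = (1 + 5)*((-5023/5936 - 10841)/(10910 - 576)) = 6*(-64357199/5936/10334) = 6*(-64357199/5936*1/10334) = 6*(-64357199/61342624) = -193071597/30671312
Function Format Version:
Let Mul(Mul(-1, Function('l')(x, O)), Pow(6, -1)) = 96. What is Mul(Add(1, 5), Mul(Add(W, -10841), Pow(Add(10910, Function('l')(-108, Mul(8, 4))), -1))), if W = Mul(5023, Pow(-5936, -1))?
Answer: Rational(-193071597, 30671312) ≈ -6.2949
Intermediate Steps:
Function('l')(x, O) = -576 (Function('l')(x, O) = Mul(-6, 96) = -576)
W = Rational(-5023, 5936) (W = Mul(5023, Rational(-1, 5936)) = Rational(-5023, 5936) ≈ -0.84619)
Mul(Add(1, 5), Mul(Add(W, -10841), Pow(Add(10910, Function('l')(-108, Mul(8, 4))), -1))) = Mul(Add(1, 5), Mul(Add(Rational(-5023, 5936), -10841), Pow(Add(10910, -576), -1))) = Mul(6, Mul(Rational(-64357199, 5936), Pow(10334, -1))) = Mul(6, Mul(Rational(-64357199, 5936), Rational(1, 10334))) = Mul(6, Rational(-64357199, 61342624)) = Rational(-193071597, 30671312)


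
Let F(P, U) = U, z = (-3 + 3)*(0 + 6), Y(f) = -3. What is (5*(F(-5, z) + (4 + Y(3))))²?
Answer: 25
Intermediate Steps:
z = 0 (z = 0*6 = 0)
(5*(F(-5, z) + (4 + Y(3))))² = (5*(0 + (4 - 3)))² = (5*(0 + 1))² = (5*1)² = 5² = 25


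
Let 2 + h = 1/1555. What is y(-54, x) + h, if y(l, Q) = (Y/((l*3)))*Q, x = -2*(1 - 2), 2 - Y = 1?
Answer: -253384/125955 ≈ -2.0117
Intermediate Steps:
Y = 1 (Y = 2 - 1*1 = 2 - 1 = 1)
h = -3109/1555 (h = -2 + 1/1555 = -3109/1555 ≈ -1.9994)
x = 2 (x = -2*(-1) = 2)
y(l, Q) = Q/(3*l) (y(l, Q) = (1/(l*3))*Q = (1/(3*l))*Q = Q/(3*l))
y(-54, x) + h = (⅓)*2/(-54) - 3109/1555 = (⅓)*2*(-1/54) - 3109/1555 = -1/81 - 3109/1555 = -253384/125955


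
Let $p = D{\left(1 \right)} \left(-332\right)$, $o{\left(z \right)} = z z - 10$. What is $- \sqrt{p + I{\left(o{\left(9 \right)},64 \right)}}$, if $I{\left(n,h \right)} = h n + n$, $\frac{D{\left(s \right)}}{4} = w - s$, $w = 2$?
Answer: $- \sqrt{3287} \approx -57.332$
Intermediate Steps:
$o{\left(z \right)} = -10 + z^{2}$ ($o{\left(z \right)} = z^{2} - 10 = -10 + z^{2}$)
$D{\left(s \right)} = 8 - 4 s$ ($D{\left(s \right)} = 4 \left(2 - s\right) = 8 - 4 s$)
$I{\left(n,h \right)} = n + h n$
$p = -1328$ ($p = \left(8 - 4\right) \left(-332\right) = 4 \left(-332\right) = -1328$)
$- \sqrt{p + I{\left(o{\left(9 \right)},64 \right)}} = - \sqrt{-1328 + \left(-10 + 9^{2}\right) \left(1 + 64\right)} = - \sqrt{-1328 + \left(-10 + 81\right) 65} = - \sqrt{-1328 + 71 \cdot 65} = - \sqrt{-1328 + 4615} = - \sqrt{3287}$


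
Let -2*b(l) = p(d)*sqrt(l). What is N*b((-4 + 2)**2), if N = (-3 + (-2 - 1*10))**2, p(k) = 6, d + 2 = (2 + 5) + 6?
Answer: -1350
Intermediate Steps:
d = 11 (d = -2 + ((2 + 5) + 6) = -2 + (7 + 6) = -2 + 13 = 11)
N = 225 (N = (-3 + (-2 - 10))**2 = (-3 - 12)**2 = (-15)**2 = 225)
b(l) = -3*sqrt(l)
N*b((-4 + 2)**2) = 225*(-3*sqrt((-4 + 2)**2)) = 225*(-3*sqrt((-2)**2)) = 225*(-3*sqrt(4)) = 225*(-3*2) = 225*(-6) = -1350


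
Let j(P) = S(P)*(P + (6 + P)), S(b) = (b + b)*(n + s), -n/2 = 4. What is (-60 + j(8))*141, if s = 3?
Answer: -256620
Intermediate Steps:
n = -8 (n = -2*4 = -8)
S(b) = -10*b (S(b) = (b + b)*(-8 + 3) = (2*b)*(-5) = -10*b)
j(P) = -10*P*(6 + 2*P) (j(P) = (-10*P)*(P + (6 + P)) = (-10*P)*(6 + 2*P) = -10*P*(6 + 2*P))
(-60 + j(8))*141 = (-60 - 20*8*(3 + 8))*141 = (-60 - 20*8*11)*141 = (-60 - 1760)*141 = -1820*141 = -256620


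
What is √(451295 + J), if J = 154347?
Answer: √605642 ≈ 778.23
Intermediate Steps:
√(451295 + J) = √(451295 + 154347) = √605642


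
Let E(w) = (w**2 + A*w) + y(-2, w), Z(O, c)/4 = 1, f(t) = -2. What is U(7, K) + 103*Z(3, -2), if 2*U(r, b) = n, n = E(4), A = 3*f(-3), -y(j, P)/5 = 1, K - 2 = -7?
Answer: 811/2 ≈ 405.50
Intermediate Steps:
K = -5 (K = 2 - 7 = -5)
y(j, P) = -5 (y(j, P) = -5*1 = -5)
Z(O, c) = 4 (Z(O, c) = 4*1 = 4)
A = -6 (A = 3*(-2) = -6)
E(w) = -5 + w**2 - 6*w (E(w) = (w**2 - 6*w) - 5 = -5 + w**2 - 6*w)
n = -13 (n = -5 + 4**2 - 6*4 = -5 + 16 - 24 = -13)
U(r, b) = -13/2 (U(r, b) = (1/2)*(-13) = -13/2)
U(7, K) + 103*Z(3, -2) = -13/2 + 103*4 = -13/2 + 412 = 811/2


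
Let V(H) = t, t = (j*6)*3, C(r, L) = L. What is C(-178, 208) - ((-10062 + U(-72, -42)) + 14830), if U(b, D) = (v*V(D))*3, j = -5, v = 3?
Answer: -3750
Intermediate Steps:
t = -90 (t = -5*6*3 = -30*3 = -90)
V(H) = -90
U(b, D) = -810 (U(b, D) = (3*(-90))*3 = -270*3 = -810)
C(-178, 208) - ((-10062 + U(-72, -42)) + 14830) = 208 - ((-10062 - 810) + 14830) = 208 - (-10872 + 14830) = 208 - 1*3958 = 208 - 3958 = -3750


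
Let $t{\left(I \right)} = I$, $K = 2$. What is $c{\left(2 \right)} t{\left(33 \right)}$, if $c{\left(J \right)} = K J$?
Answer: $132$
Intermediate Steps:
$c{\left(J \right)} = 2 J$
$c{\left(2 \right)} t{\left(33 \right)} = 2 \cdot 2 \cdot 33 = 4 \cdot 33 = 132$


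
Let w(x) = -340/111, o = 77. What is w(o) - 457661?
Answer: -50800711/111 ≈ -4.5766e+5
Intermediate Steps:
w(x) = -340/111 (w(x) = -340*1/111 = -340/111)
w(o) - 457661 = -340/111 - 457661 = -50800711/111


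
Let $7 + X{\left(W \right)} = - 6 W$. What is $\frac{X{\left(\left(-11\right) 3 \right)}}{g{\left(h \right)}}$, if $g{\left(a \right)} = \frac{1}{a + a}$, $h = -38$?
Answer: $-14516$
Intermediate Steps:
$g{\left(a \right)} = \frac{1}{2 a}$
$X{\left(W \right)} = -7 - 6 W$
$\frac{X{\left(\left(-11\right) 3 \right)}}{g{\left(h \right)}} = \frac{-7 - 6 \left(\left(-11\right) 3\right)}{\frac{1}{2} \frac{1}{-38}} = \frac{-7 - -198}{\frac{1}{2} \left(- \frac{1}{38}\right)} = \frac{-7 + 198}{- \frac{1}{76}} = 191 \left(-76\right) = -14516$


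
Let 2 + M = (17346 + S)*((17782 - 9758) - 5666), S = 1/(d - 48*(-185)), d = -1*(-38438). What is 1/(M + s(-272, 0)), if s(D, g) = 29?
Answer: 23659/967697934984 ≈ 2.4449e-8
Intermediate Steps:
d = 38438
S = 1/47318 (S = 1/(38438 - 48*(-185)) = 1/(38438 + 8880) = 1/47318 ≈ 2.1134e-5)
M = 967697248873/23659 (M = -2 + (17346 + 1/47318)*((17782 - 9758) - 5666) = -2 + 820778029*(8024 - 5666)/47318 = -2 + (820778029/47318)*2358 = -2 + 967697296191/23659 = 967697248873/23659 ≈ 4.0902e+7)
1/(M + s(-272, 0)) = 1/(967697248873/23659 + 29) = 1/(967697934984/23659) = 23659/967697934984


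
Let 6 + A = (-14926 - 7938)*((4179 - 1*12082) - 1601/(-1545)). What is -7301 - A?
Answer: -279147192151/1545 ≈ -1.8068e+8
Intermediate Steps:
A = 279135912106/1545 (A = -6 + (-14926 - 7938)*((4179 - 1*12082) - 1601/(-1545)) = -6 - 22864*((4179 - 12082) - 1601*(-1/1545)) = -6 - 22864*(-7903 + 1601/1545) = -6 - 22864*(-12208534/1545) = -6 + 279135921376/1545 = 279135912106/1545 ≈ 1.8067e+8)
-7301 - A = -7301 - 1*279135912106/1545 = -7301 - 279135912106/1545 = -279147192151/1545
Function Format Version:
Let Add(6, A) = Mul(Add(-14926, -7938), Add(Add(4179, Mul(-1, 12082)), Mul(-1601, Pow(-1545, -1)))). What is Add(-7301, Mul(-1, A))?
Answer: Rational(-279147192151, 1545) ≈ -1.8068e+8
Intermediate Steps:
A = Rational(279135912106, 1545) (A = Add(-6, Mul(Add(-14926, -7938), Add(Add(4179, Mul(-1, 12082)), Mul(-1601, Pow(-1545, -1))))) = Add(-6, Mul(-22864, Add(Add(4179, -12082), Mul(-1601, Rational(-1, 1545))))) = Add(-6, Mul(-22864, Add(-7903, Rational(1601, 1545)))) = Add(-6, Mul(-22864, Rational(-12208534, 1545))) = Add(-6, Rational(279135921376, 1545)) = Rational(279135912106, 1545) ≈ 1.8067e+8)
Add(-7301, Mul(-1, A)) = Add(-7301, Mul(-1, Rational(279135912106, 1545))) = Add(-7301, Rational(-279135912106, 1545)) = Rational(-279147192151, 1545)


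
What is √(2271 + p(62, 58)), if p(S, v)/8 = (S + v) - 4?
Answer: √3199 ≈ 56.560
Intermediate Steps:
p(S, v) = -32 + 8*S + 8*v (p(S, v) = 8*((S + v) - 4) = 8*(-4 + S + v) = -32 + 8*S + 8*v)
√(2271 + p(62, 58)) = √(2271 + (-32 + 8*62 + 8*58)) = √(2271 + (-32 + 496 + 464)) = √(2271 + 928) = √3199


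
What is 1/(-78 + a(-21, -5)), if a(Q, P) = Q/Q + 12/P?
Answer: -5/397 ≈ -0.012594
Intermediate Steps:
a(Q, P) = 1 + 12/P
1/(-78 + a(-21, -5)) = 1/(-78 + (12 - 5)/(-5)) = 1/(-78 - 1/5*7) = 1/(-78 - 7/5) = 1/(-397/5) = -5/397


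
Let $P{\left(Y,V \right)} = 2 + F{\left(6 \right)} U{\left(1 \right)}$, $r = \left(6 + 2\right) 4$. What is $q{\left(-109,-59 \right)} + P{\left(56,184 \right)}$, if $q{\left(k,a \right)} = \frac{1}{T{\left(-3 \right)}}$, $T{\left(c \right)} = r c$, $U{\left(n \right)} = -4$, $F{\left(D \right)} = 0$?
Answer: $\frac{191}{96} \approx 1.9896$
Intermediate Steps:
$r = 32$ ($r = 8 \cdot 4 = 32$)
$T{\left(c \right)} = 32 c$
$P{\left(Y,V \right)} = 2$ ($P{\left(Y,V \right)} = 2 + 0 \left(-4\right) = 2 + 0 = 2$)
$q{\left(k,a \right)} = - \frac{1}{96}$ ($q{\left(k,a \right)} = \frac{1}{32 \left(-3\right)} = \frac{1}{-96} = - \frac{1}{96}$)
$q{\left(-109,-59 \right)} + P{\left(56,184 \right)} = - \frac{1}{96} + 2 = \frac{191}{96}$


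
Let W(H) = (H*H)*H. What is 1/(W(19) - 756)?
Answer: 1/6103 ≈ 0.00016385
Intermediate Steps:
W(H) = H**3 (W(H) = H**2*H = H**3)
1/(W(19) - 756) = 1/(19**3 - 756) = 1/(6859 - 756) = 1/6103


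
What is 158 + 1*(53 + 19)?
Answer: 230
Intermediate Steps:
158 + 1*(53 + 19) = 158 + 1*72 = 158 + 72 = 230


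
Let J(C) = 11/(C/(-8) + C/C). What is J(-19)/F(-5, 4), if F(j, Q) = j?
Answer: -88/135 ≈ -0.65185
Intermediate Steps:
J(C) = 11/(1 - C/8) (J(C) = 11/(C*(-1/8) + 1) = 11/(-C/8 + 1) = 11/(1 - C/8))
J(-19)/F(-5, 4) = -88/(-8 - 19)/(-5) = -88/(-27)*(-1/5) = -88*(-1/27)*(-1/5) = (88/27)*(-1/5) = -88/135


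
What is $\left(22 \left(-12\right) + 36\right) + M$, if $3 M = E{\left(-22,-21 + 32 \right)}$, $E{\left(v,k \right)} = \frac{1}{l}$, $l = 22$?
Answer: $- \frac{15047}{66} \approx -227.98$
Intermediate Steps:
$E{\left(v,k \right)} = \frac{1}{22}$
$M = \frac{1}{66}$ ($M = \frac{1}{3} \cdot \frac{1}{22} = \frac{1}{66} \approx 0.015152$)
$\left(22 \left(-12\right) + 36\right) + M = \left(22 \left(-12\right) + 36\right) + \frac{1}{66} = \left(-264 + 36\right) + \frac{1}{66} = -228 + \frac{1}{66} = - \frac{15047}{66}$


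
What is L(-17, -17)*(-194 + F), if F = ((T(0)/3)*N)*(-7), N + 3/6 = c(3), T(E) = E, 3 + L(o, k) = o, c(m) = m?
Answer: 3880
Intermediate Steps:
L(o, k) = -3 + o
N = 5/2 (N = -1/2 + 3 = 5/2 ≈ 2.5000)
F = 0 (F = ((0/3)*(5/2))*(-7) = ((0*(1/3))*(5/2))*(-7) = (0*(5/2))*(-7) = 0*(-7) = 0)
L(-17, -17)*(-194 + F) = (-3 - 17)*(-194 + 0) = -20*(-194) = 3880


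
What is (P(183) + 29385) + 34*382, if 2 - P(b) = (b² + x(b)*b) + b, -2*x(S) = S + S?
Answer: 42192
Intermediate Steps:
x(S) = -S (x(S) = -(S + S)/2 = -S)
P(b) = 2 - b (P(b) = 2 - ((b² + (-b)*b) + b) = 2 - ((b² - b²) + b) = 2 - (0 + b) = 2 - b)
(P(183) + 29385) + 34*382 = ((2 - 1*183) + 29385) + 34*382 = ((2 - 183) + 29385) + 12988 = (-181 + 29385) + 12988 = 29204 + 12988 = 42192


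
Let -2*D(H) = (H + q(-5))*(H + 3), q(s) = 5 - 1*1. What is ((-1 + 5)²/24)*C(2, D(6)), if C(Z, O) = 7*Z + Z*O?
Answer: -152/3 ≈ -50.667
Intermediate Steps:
q(s) = 4 (q(s) = 5 - 1 = 4)
D(H) = -(3 + H)*(4 + H)/2 (D(H) = -(H + 4)*(H + 3)/2 = -(4 + H)*(3 + H)/2 = -(3 + H)*(4 + H)/2)
C(Z, O) = 7*Z + O*Z
((-1 + 5)²/24)*C(2, D(6)) = ((-1 + 5)²/24)*(2*(7 + (-6 - 7/2*6 - ½*6²))) = (4²*(1/24))*(2*(7 + (-6 - 21 - ½*36))) = (16*(1/24))*(2*(7 + (-6 - 21 - 18))) = 2*(2*(7 - 45))/3 = 2*(2*(-38))/3 = (⅔)*(-76) = -152/3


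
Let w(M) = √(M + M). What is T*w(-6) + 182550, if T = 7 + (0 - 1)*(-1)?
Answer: 182550 + 16*I*√3 ≈ 1.8255e+5 + 27.713*I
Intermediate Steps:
w(M) = √2*√M (w(M) = √(2*M) = √2*√M)
T = 8 (T = 7 - 1*(-1) = 7 + 1 = 8)
T*w(-6) + 182550 = 8*(√2*√(-6)) + 182550 = 8*(√2*(I*√6)) + 182550 = 8*(2*I*√3) + 182550 = 16*I*√3 + 182550 = 182550 + 16*I*√3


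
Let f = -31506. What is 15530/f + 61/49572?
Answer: -127988549/260302572 ≈ -0.49169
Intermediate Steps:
15530/f + 61/49572 = 15530/(-31506) + 61/49572 = 15530*(-1/31506) + 61*(1/49572) = -7765/15753 + 61/49572 = -127988549/260302572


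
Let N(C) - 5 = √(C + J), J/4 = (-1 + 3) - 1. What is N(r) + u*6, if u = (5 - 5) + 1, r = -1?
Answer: 11 + √3 ≈ 12.732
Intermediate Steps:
J = 4 (J = 4*((-1 + 3) - 1) = 4*(2 - 1) = 4*1 = 4)
N(C) = 5 + √(4 + C) (N(C) = 5 + √(C + 4) = 5 + √(4 + C))
u = 1 (u = 0 + 1 = 1)
N(r) + u*6 = (5 + √(4 - 1)) + 1*6 = (5 + √3) + 6 = 11 + √3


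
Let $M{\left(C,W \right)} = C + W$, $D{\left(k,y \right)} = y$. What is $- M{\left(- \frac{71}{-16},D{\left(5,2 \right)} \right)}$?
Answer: $- \frac{103}{16} \approx -6.4375$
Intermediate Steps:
$- M{\left(- \frac{71}{-16},D{\left(5,2 \right)} \right)} = - (- \frac{71}{-16} + 2) = - (\left(-71\right) \left(- \frac{1}{16}\right) + 2) = - (\frac{71}{16} + 2) = \left(-1\right) \frac{103}{16} = - \frac{103}{16}$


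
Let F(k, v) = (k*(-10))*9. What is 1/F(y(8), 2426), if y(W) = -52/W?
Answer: 1/585 ≈ 0.0017094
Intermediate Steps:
F(k, v) = -90*k (F(k, v) = -10*k*9 = -90*k)
1/F(y(8), 2426) = 1/(-(-4680)/8) = 1/(-90*(-13/2)) = 1/585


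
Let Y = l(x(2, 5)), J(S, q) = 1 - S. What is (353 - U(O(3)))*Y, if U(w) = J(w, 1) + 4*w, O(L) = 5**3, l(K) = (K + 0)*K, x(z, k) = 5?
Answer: -575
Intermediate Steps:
l(K) = K**2 (l(K) = K*K = K**2)
O(L) = 125
Y = 25 (Y = 5**2 = 25)
U(w) = 1 + 3*w (U(w) = (1 - w) + 4*w = 1 + 3*w)
(353 - U(O(3)))*Y = (353 - (1 + 3*125))*25 = (353 - (1 + 375))*25 = (353 - 1*376)*25 = (353 - 376)*25 = -23*25 = -575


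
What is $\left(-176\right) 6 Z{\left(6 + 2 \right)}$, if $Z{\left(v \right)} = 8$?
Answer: $-8448$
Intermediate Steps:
$\left(-176\right) 6 Z{\left(6 + 2 \right)} = \left(-176\right) 6 \cdot 8 = \left(-1056\right) 8 = -8448$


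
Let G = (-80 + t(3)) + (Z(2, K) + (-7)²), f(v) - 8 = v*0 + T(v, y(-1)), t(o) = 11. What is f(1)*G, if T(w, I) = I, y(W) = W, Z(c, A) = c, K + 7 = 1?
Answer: -126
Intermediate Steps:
K = -6 (K = -7 + 1 = -6)
f(v) = 7 (f(v) = 8 + (v*0 - 1) = 8 + (0 - 1) = 8 - 1 = 7)
G = -18 (G = (-80 + 11) + (2 + (-7)²) = -69 + (2 + 49) = -69 + 51 = -18)
f(1)*G = 7*(-18) = -126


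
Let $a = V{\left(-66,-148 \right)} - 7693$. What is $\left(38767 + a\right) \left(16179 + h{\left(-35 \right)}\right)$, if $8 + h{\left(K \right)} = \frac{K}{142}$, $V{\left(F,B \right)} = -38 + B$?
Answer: $\frac{35463238668}{71} \approx 4.9948 \cdot 10^{8}$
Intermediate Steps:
$a = -7879$ ($a = \left(-38 - 148\right) - 7693 = -186 - 7693 = -7879$)
$h{\left(K \right)} = -8 + \frac{K}{142}$
$\left(38767 + a\right) \left(16179 + h{\left(-35 \right)}\right) = \left(38767 - 7879\right) \left(16179 + \left(-8 + \frac{1}{142} \left(-35\right)\right)\right) = 30888 \left(16179 - \frac{1171}{142}\right) = 30888 \cdot \frac{2296247}{142} = \frac{35463238668}{71}$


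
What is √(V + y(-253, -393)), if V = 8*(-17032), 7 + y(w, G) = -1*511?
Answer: I*√136774 ≈ 369.83*I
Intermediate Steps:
y(w, G) = -518 (y(w, G) = -7 - 1*511 = -7 - 511 = -518)
V = -136256
√(V + y(-253, -393)) = √(-136256 - 518) = √(-136774) = I*√136774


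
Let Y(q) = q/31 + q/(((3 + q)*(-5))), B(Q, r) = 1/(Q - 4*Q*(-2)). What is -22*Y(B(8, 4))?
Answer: 407/39060 ≈ 0.010420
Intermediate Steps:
B(Q, r) = 1/(9*Q) (B(Q, r) = 1/(Q + 8*Q) = 1/(9*Q))
Y(q) = q/31 + q/(-15 - 5*q) (Y(q) = q*(1/31) + q/(-15 - 5*q) = q/31 + q/(-15 - 5*q))
-22*Y(B(8, 4)) = -22*(⅑)/8*(-16 + 5*((⅑)/8))/(155*(3 + (⅑)/8)) = -22*(⅑)*(⅛)*(-16 + 5*((⅑)*(⅛)))/(155*(3 + (⅑)*(⅛))) = -22*(-16 + 5*(1/72))/(155*72*(3 + 1/72)) = -22*(-16 + 5/72)/(155*72*217/72) = -22*72*(-1147)/(155*72*217*72) = -22*(-37/78120) = 407/39060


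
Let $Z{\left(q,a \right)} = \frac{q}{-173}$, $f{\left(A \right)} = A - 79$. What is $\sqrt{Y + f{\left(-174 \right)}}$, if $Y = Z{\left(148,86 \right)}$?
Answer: $\frac{i \sqrt{7597641}}{173} \approx 15.933 i$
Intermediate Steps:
$f{\left(A \right)} = -79 + A$
$Z{\left(q,a \right)} = - \frac{q}{173}$ ($Z{\left(q,a \right)} = q \left(- \frac{1}{173}\right) = - \frac{q}{173}$)
$Y = - \frac{148}{173}$ ($Y = \left(- \frac{1}{173}\right) 148 = - \frac{148}{173} \approx -0.85549$)
$\sqrt{Y + f{\left(-174 \right)}} = \sqrt{- \frac{148}{173} - 253} = \sqrt{- \frac{43917}{173}} = \frac{i \sqrt{7597641}}{173}$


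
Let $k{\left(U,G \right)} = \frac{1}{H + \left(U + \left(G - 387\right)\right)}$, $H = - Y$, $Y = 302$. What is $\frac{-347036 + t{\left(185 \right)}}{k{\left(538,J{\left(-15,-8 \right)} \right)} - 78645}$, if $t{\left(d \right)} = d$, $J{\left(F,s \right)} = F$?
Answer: $\frac{57577266}{13055071} \approx 4.4103$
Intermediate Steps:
$H = -302$ ($H = \left(-1\right) 302 = -302$)
$k{\left(U,G \right)} = \frac{1}{-689 + G + U}$ ($k{\left(U,G \right)} = \frac{1}{-302 + \left(U + \left(G - 387\right)\right)} = \frac{1}{-302 + \left(U + \left(-387 + G\right)\right)} = \frac{1}{-302 + \left(-387 + G + U\right)} = \frac{1}{-689 + G + U}$)
$\frac{-347036 + t{\left(185 \right)}}{k{\left(538,J{\left(-15,-8 \right)} \right)} - 78645} = \frac{-347036 + 185}{\frac{1}{-689 - 15 + 538} - 78645} = - \frac{346851}{\frac{1}{-166} - 78645} = - \frac{346851}{- \frac{1}{166} - 78645} = - \frac{346851}{- \frac{13055071}{166}} = \left(-346851\right) \left(- \frac{166}{13055071}\right) = \frac{57577266}{13055071}$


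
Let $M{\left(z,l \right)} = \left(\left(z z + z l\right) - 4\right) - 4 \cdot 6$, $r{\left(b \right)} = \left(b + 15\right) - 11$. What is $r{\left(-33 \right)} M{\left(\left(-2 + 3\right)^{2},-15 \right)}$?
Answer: $1218$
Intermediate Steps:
$r{\left(b \right)} = 4 + b$ ($r{\left(b \right)} = \left(15 + b\right) - 11 = 4 + b$)
$M{\left(z,l \right)} = -28 + z^{2} + l z$ ($M{\left(z,l \right)} = \left(\left(z^{2} + l z\right) - 4\right) - 24 = \left(-4 + z^{2} + l z\right) - 24 = -28 + z^{2} + l z$)
$r{\left(-33 \right)} M{\left(\left(-2 + 3\right)^{2},-15 \right)} = \left(4 - 33\right) \left(-28 + \left(\left(-2 + 3\right)^{2}\right)^{2} - 15 \left(-2 + 3\right)^{2}\right) = - 29 \left(-28 + \left(1^{2}\right)^{2} - 15 \cdot 1^{2}\right) = - 29 \left(-28 + 1^{2} - 15\right) = - 29 \left(-28 + 1 - 15\right) = \left(-29\right) \left(-42\right) = 1218$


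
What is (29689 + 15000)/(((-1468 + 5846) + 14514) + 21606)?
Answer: 44689/40498 ≈ 1.1035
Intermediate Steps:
(29689 + 15000)/(((-1468 + 5846) + 14514) + 21606) = 44689/((4378 + 14514) + 21606) = 44689/(18892 + 21606) = 44689/40498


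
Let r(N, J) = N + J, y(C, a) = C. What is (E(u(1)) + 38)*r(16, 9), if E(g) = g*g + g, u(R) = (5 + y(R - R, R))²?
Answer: 17200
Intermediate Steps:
u(R) = 25 (u(R) = (5 + (R - R))² = (5 + 0)² = 5² = 25)
r(N, J) = J + N
E(g) = g + g² (E(g) = g² + g = g + g²)
(E(u(1)) + 38)*r(16, 9) = (25*(1 + 25) + 38)*(9 + 16) = (25*26 + 38)*25 = (650 + 38)*25 = 688*25 = 17200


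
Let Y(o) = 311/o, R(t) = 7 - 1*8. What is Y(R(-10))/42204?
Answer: -311/42204 ≈ -0.0073690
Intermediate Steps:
R(t) = -1 (R(t) = 7 - 8 = -1)
Y(R(-10))/42204 = (311/(-1))/42204 = (311*(-1))*(1/42204) = -311*1/42204 = -311/42204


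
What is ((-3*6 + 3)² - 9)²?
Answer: 46656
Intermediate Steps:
((-3*6 + 3)² - 9)² = ((-18 + 3)² - 9)² = ((-15)² - 9)² = (225 - 9)² = 216² = 46656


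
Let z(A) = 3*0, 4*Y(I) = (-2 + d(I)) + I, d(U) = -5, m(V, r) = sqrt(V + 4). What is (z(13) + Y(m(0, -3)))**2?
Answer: 25/16 ≈ 1.5625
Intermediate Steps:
m(V, r) = sqrt(4 + V)
Y(I) = -7/4 + I/4 (Y(I) = ((-2 - 5) + I)/4 = (-7 + I)/4 = -7/4 + I/4)
z(A) = 0
(z(13) + Y(m(0, -3)))**2 = (0 + (-7/4 + sqrt(4 + 0)/4))**2 = (0 + (-7/4 + sqrt(4)/4))**2 = (0 + (-7/4 + (1/4)*2))**2 = (0 + (-7/4 + 1/2))**2 = (0 - 5/4)**2 = (-5/4)**2 = 25/16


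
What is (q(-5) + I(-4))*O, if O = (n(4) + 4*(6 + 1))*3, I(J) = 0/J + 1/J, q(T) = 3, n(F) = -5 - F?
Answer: 627/4 ≈ 156.75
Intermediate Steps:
I(J) = 1/J (I(J) = 0 + 1/J = 1/J)
O = 57 (O = ((-5 - 1*4) + 4*(6 + 1))*3 = ((-5 - 4) + 4*7)*3 = (-9 + 28)*3 = 19*3 = 57)
(q(-5) + I(-4))*O = (3 + 1/(-4))*57 = (3 - 1/4)*57 = (11/4)*57 = 627/4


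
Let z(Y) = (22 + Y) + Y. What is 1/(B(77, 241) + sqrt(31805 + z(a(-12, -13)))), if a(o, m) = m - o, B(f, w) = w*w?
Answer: 58081/3373370736 - 5*sqrt(1273)/3373370736 ≈ 1.7165e-5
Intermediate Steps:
B(f, w) = w**2
z(Y) = 22 + 2*Y
1/(B(77, 241) + sqrt(31805 + z(a(-12, -13)))) = 1/(241**2 + sqrt(31805 + (22 + 2*(-13 - 1*(-12))))) = 1/(58081 + sqrt(31805 + (22 + 2*(-13 + 12)))) = 1/(58081 + sqrt(31805 + (22 + 2*(-1)))) = 1/(58081 + sqrt(31805 + (22 - 2))) = 1/(58081 + sqrt(31805 + 20)) = 1/(58081 + sqrt(31825)) = 1/(58081 + 5*sqrt(1273))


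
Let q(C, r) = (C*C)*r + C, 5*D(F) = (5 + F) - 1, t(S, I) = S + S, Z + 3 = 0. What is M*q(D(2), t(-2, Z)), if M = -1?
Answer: 114/25 ≈ 4.5600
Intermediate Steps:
Z = -3 (Z = -3 + 0 = -3)
t(S, I) = 2*S
D(F) = ⅘ + F/5 (D(F) = ((5 + F) - 1)/5 = (4 + F)/5 = ⅘ + F/5)
q(C, r) = C + r*C² (q(C, r) = C²*r + C = r*C² + C = C + r*C²)
M*q(D(2), t(-2, Z)) = -(⅘ + (⅕)*2)*(1 + (⅘ + (⅕)*2)*(2*(-2))) = -(⅘ + ⅖)*(1 + (⅘ + ⅖)*(-4)) = -6*(1 + (6/5)*(-4))/5 = -6*(1 - 24/5)/5 = -6*(-19)/(5*5) = -1*(-114/25) = 114/25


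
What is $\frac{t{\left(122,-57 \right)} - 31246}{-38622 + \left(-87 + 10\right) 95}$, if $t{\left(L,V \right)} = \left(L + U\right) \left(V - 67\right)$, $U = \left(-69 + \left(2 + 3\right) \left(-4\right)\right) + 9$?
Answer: $\frac{36454}{45937} \approx 0.79356$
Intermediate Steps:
$U = -80$ ($U = \left(-69 + 5 \left(-4\right)\right) + 9 = \left(-69 - 20\right) + 9 = -89 + 9 = -80$)
$t{\left(L,V \right)} = \left(-80 + L\right) \left(-67 + V\right)$ ($t{\left(L,V \right)} = \left(L - 80\right) \left(V - 67\right) = \left(-80 + L\right) \left(-67 + V\right)$)
$\frac{t{\left(122,-57 \right)} - 31246}{-38622 + \left(-87 + 10\right) 95} = \frac{\left(5360 - -4560 - 8174 + 122 \left(-57\right)\right) - 31246}{-38622 + \left(-87 + 10\right) 95} = \frac{\left(5360 + 4560 - 8174 - 6954\right) - 31246}{-38622 - 7315} = \frac{-5208 - 31246}{-38622 - 7315} = - \frac{36454}{-45937} = \left(-36454\right) \left(- \frac{1}{45937}\right) = \frac{36454}{45937}$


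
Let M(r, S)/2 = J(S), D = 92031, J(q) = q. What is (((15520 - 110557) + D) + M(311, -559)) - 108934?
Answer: -113058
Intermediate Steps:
M(r, S) = 2*S
(((15520 - 110557) + D) + M(311, -559)) - 108934 = (((15520 - 110557) + 92031) + 2*(-559)) - 108934 = ((-95037 + 92031) - 1118) - 108934 = (-3006 - 1118) - 108934 = -4124 - 108934 = -113058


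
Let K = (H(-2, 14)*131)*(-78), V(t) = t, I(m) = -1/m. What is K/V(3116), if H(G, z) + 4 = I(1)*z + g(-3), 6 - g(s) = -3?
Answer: 45981/1558 ≈ 29.513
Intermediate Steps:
g(s) = 9 (g(s) = 6 - 1*(-3) = 6 + 3 = 9)
H(G, z) = 5 - z (H(G, z) = -4 + ((-1/1)*z + 9) = -4 + ((-1*1)*z + 9) = -4 + (-z + 9) = -4 + (9 - z) = 5 - z)
K = 91962 (K = ((5 - 1*14)*131)*(-78) = ((5 - 14)*131)*(-78) = -9*131*(-78) = -1179*(-78) = 91962)
K/V(3116) = 91962/3116 = 91962*(1/3116) = 45981/1558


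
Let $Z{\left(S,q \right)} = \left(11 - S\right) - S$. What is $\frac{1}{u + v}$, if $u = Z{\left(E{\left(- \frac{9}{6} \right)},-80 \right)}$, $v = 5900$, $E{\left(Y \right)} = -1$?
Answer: $\frac{1}{5913} \approx 0.00016912$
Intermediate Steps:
$Z{\left(S,q \right)} = 11 - 2 S$
$u = 13$ ($u = 11 - -2 = 11 + 2 = 13$)
$\frac{1}{u + v} = \frac{1}{13 + 5900} = \frac{1}{5913}$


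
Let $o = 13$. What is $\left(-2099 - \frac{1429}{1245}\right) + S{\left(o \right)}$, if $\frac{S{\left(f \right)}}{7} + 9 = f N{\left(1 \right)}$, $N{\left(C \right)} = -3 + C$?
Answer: $- \frac{2919709}{1245} \approx -2345.1$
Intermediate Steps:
$S{\left(f \right)} = -63 - 14 f$ ($S{\left(f \right)} = -63 + 7 f \left(-3 + 1\right) = -63 + 7 f \left(-2\right) = -63 + 7 \left(- 2 f\right) = -63 - 14 f$)
$\left(-2099 - \frac{1429}{1245}\right) + S{\left(o \right)} = \left(-2099 - \frac{1429}{1245}\right) - 245 = - \frac{2614684}{1245} - 245 = - \frac{2919709}{1245}$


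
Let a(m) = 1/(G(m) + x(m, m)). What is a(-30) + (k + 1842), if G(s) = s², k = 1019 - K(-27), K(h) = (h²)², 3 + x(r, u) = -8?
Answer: -469907619/889 ≈ -5.2858e+5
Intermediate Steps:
x(r, u) = -11 (x(r, u) = -3 - 8 = -11)
K(h) = h⁴
k = -530422 (k = 1019 - 1*(-27)⁴ = 1019 - 1*531441 = 1019 - 531441 = -530422)
a(m) = 1/(-11 + m²) (a(m) = 1/(m² - 11) = 1/(-11 + m²))
a(-30) + (k + 1842) = 1/(-11 + (-30)²) + (-530422 + 1842) = 1/(-11 + 900) - 528580 = 1/889 - 528580 = -469907619/889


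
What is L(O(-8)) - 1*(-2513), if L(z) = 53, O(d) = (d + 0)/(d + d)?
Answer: 2566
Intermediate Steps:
O(d) = ½ (O(d) = d/((2*d)) = d*(1/(2*d)) = ½)
L(O(-8)) - 1*(-2513) = 53 - 1*(-2513) = 53 + 2513 = 2566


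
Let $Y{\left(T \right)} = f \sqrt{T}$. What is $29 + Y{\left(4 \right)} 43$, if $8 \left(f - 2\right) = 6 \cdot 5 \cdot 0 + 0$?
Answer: $201$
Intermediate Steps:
$f = 2$ ($f = 2 + \frac{6 \cdot 5 \cdot 0 + 0}{8} = 2 + \frac{6 \cdot 0 + 0}{8} = 2 + \frac{0 + 0}{8} = 2 + \frac{1}{8} \cdot 0 = 2 + 0 = 2$)
$Y{\left(T \right)} = 2 \sqrt{T}$
$29 + Y{\left(4 \right)} 43 = 29 + 2 \sqrt{4} \cdot 43 = 29 + 2 \cdot 2 \cdot 43 = 29 + 4 \cdot 43 = 29 + 172 = 201$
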